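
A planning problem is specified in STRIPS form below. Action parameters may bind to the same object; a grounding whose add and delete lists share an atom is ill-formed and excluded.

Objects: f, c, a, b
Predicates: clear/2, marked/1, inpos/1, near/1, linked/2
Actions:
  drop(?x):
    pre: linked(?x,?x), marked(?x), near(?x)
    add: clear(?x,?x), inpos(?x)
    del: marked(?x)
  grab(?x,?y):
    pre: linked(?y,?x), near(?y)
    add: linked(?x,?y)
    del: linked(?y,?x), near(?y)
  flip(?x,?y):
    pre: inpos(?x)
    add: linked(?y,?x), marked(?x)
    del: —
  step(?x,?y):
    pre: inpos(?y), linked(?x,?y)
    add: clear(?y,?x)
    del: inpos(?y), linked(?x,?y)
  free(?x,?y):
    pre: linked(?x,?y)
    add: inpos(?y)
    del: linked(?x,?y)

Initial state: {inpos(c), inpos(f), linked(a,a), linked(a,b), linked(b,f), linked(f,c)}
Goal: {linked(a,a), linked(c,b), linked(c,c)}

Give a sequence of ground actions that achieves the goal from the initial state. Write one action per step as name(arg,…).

flip(c,c); free(a,b); flip(b,c)

1. flip(c,c)  →  {inpos(c), inpos(f), linked(a,a), linked(a,b), linked(b,f), linked(c,c), linked(f,c), marked(c)}
2. free(a,b)  →  {inpos(b), inpos(c), inpos(f), linked(a,a), linked(b,f), linked(c,c), linked(f,c), marked(c)}
3. flip(b,c)  →  {inpos(b), inpos(c), inpos(f), linked(a,a), linked(b,f), linked(c,b), linked(c,c), linked(f,c), marked(b), marked(c)}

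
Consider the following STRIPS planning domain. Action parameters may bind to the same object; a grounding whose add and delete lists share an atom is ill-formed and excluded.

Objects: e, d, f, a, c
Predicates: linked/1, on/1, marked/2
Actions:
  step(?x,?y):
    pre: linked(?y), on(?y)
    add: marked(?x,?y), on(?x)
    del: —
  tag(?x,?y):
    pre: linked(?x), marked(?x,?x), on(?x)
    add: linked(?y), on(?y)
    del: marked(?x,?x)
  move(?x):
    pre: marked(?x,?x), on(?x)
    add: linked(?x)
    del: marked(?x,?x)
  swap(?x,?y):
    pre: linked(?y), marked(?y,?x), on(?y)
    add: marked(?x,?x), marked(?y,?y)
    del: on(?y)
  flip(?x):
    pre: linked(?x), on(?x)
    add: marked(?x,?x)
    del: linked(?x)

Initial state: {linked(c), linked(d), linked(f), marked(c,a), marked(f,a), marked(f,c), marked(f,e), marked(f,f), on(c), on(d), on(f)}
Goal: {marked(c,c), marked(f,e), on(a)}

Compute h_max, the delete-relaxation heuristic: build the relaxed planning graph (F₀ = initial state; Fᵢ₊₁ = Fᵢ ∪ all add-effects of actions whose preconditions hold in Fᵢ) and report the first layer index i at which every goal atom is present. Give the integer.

1

F0 = init (11 atoms)
F1 = F0 ∪ {linked(a), linked(e), marked(a,a), marked(a,c), marked(a,d), marked(a,f), marked(c,c), marked(c,d), marked(c,f), marked(d,c), marked(d,d), marked(d,f), marked(e,c), marked(e,d), marked(e,e), marked(e,f), marked(f,d), on(a), on(e)}  (30 atoms)
goal ⊆ F1  ⇒  h_max = 1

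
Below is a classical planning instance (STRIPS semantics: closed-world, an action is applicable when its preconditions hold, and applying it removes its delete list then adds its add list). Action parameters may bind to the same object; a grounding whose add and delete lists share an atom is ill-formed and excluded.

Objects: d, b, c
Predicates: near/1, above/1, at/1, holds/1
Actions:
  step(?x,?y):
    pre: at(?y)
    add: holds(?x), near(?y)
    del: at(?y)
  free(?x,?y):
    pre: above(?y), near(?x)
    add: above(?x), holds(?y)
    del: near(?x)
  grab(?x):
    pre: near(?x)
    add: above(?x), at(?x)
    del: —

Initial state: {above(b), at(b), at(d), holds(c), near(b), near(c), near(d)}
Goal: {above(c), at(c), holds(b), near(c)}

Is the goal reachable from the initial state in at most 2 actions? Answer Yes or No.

1. step(b,d)  →  {above(b), at(b), holds(b), holds(c), near(b), near(c), near(d)}
2. grab(c)  →  {above(b), above(c), at(b), at(c), holds(b), holds(c), near(b), near(c), near(d)}
optimal plan length = 2; 2 ≤ 2

Yes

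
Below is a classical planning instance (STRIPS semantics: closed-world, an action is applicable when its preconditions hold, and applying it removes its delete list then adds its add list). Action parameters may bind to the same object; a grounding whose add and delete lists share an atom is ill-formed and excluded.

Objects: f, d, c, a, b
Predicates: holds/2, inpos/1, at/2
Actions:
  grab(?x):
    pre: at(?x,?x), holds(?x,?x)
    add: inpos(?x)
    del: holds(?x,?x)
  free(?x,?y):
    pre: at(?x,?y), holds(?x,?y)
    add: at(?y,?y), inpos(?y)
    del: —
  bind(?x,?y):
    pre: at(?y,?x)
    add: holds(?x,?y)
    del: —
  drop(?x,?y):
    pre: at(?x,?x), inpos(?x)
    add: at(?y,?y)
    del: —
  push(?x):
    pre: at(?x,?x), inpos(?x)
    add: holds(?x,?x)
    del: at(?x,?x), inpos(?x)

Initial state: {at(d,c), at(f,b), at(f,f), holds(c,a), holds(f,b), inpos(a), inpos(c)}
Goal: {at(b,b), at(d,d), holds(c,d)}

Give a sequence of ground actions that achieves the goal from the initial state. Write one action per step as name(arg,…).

free(f,b); bind(c,d); drop(b,d)

1. free(f,b)  →  {at(b,b), at(d,c), at(f,b), at(f,f), holds(c,a), holds(f,b), inpos(a), inpos(b), inpos(c)}
2. bind(c,d)  →  {at(b,b), at(d,c), at(f,b), at(f,f), holds(c,a), holds(c,d), holds(f,b), inpos(a), inpos(b), inpos(c)}
3. drop(b,d)  →  {at(b,b), at(d,c), at(d,d), at(f,b), at(f,f), holds(c,a), holds(c,d), holds(f,b), inpos(a), inpos(b), inpos(c)}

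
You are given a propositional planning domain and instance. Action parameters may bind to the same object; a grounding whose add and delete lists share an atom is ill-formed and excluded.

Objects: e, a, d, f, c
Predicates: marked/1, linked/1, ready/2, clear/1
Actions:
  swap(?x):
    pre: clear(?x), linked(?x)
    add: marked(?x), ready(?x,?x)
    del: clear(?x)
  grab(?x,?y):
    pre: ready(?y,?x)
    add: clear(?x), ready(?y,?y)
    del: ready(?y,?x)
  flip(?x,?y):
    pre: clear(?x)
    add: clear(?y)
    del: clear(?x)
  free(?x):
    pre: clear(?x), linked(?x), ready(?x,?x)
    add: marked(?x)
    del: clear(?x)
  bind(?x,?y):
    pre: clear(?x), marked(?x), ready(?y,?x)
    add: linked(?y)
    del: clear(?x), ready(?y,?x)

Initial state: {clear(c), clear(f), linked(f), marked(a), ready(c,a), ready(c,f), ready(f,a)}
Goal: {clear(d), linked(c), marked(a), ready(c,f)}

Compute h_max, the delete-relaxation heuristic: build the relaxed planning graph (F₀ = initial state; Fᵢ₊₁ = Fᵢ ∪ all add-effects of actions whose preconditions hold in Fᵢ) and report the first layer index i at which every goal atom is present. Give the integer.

2

F0 = init (7 atoms)
F1 = F0 ∪ {clear(a), clear(d), clear(e), marked(f), ready(c,c), ready(f,f)}  (13 atoms)
F2 = F1 ∪ {linked(c)}  (14 atoms)
goal ⊆ F2  ⇒  h_max = 2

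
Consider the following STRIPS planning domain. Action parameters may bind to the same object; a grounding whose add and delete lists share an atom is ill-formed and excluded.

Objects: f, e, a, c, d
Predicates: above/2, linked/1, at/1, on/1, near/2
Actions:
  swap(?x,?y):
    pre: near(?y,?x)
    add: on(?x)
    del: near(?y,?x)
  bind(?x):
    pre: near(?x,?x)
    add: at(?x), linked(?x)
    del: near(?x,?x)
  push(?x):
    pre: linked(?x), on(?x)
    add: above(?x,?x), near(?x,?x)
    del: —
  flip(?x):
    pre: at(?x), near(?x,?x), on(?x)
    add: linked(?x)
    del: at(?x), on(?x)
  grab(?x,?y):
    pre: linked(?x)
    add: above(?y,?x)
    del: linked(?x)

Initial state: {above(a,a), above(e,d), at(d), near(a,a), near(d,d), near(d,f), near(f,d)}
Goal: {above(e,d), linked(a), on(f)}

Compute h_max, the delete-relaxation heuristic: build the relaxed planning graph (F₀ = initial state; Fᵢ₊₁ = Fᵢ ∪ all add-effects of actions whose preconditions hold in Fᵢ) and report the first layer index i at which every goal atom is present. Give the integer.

F0 = init (7 atoms)
F1 = F0 ∪ {at(a), linked(a), linked(d), on(a), on(d), on(f)}  (13 atoms)
goal ⊆ F1  ⇒  h_max = 1

1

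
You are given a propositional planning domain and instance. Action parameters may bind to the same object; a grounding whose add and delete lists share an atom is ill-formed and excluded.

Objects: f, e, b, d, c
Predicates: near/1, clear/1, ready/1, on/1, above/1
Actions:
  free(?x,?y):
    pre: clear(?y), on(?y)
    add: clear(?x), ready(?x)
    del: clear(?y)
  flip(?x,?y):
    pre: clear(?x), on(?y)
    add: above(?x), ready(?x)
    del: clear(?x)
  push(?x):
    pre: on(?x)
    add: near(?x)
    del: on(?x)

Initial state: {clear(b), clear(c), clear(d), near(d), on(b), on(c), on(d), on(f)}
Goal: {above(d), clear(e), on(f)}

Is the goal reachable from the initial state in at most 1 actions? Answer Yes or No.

No

1. free(e,b)  →  {clear(c), clear(d), clear(e), near(d), on(b), on(c), on(d), on(f), ready(e)}
2. flip(d,f)  →  {above(d), clear(c), clear(e), near(d), on(b), on(c), on(d), on(f), ready(d), ready(e)}
optimal plan length = 2; 2 > 1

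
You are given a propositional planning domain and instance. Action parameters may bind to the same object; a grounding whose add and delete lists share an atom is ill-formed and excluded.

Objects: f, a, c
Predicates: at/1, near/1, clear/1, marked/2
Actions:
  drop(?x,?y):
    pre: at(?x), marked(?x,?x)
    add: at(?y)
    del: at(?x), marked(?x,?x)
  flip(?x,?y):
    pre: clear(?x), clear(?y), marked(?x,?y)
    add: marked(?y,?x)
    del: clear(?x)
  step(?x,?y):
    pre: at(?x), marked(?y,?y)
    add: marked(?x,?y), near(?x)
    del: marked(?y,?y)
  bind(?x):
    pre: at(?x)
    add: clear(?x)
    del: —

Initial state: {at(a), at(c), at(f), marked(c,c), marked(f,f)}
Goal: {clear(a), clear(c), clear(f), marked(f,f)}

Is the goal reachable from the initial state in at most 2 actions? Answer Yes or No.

No

1. bind(f)  →  {at(a), at(c), at(f), clear(f), marked(c,c), marked(f,f)}
2. bind(a)  →  {at(a), at(c), at(f), clear(a), clear(f), marked(c,c), marked(f,f)}
3. bind(c)  →  {at(a), at(c), at(f), clear(a), clear(c), clear(f), marked(c,c), marked(f,f)}
optimal plan length = 3; 3 > 2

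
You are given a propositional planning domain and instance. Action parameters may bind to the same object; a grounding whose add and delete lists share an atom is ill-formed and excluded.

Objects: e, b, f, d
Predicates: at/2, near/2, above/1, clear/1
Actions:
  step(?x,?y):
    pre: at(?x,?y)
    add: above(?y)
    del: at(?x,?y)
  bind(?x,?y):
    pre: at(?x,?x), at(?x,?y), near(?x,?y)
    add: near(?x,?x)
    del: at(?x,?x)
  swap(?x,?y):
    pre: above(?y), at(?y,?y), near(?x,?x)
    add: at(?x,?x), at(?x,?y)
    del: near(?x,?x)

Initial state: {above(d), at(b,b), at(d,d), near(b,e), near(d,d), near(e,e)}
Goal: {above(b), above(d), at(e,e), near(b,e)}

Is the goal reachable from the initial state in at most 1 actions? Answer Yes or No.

No

1. step(b,b)  →  {above(b), above(d), at(d,d), near(b,e), near(d,d), near(e,e)}
2. swap(e,d)  →  {above(b), above(d), at(d,d), at(e,d), at(e,e), near(b,e), near(d,d)}
optimal plan length = 2; 2 > 1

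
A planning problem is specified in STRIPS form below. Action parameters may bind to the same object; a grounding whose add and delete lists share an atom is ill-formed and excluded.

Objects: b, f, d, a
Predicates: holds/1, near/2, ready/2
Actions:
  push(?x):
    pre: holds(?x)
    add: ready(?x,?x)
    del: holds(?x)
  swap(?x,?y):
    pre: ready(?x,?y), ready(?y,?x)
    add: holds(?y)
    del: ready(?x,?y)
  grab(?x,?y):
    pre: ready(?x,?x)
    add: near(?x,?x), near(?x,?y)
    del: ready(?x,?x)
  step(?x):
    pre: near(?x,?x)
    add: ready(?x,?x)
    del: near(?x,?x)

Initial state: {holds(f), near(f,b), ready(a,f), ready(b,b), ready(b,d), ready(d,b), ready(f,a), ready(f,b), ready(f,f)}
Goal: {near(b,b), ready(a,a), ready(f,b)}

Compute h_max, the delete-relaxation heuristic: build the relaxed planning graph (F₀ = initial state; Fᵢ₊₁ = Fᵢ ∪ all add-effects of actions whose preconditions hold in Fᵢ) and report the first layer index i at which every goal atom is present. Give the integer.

2

F0 = init (9 atoms)
F1 = F0 ∪ {holds(a), holds(b), holds(d), near(b,a), near(b,b), near(b,d), near(b,f), near(f,a), near(f,d), near(f,f)}  (19 atoms)
F2 = F1 ∪ {ready(a,a), ready(d,d)}  (21 atoms)
goal ⊆ F2  ⇒  h_max = 2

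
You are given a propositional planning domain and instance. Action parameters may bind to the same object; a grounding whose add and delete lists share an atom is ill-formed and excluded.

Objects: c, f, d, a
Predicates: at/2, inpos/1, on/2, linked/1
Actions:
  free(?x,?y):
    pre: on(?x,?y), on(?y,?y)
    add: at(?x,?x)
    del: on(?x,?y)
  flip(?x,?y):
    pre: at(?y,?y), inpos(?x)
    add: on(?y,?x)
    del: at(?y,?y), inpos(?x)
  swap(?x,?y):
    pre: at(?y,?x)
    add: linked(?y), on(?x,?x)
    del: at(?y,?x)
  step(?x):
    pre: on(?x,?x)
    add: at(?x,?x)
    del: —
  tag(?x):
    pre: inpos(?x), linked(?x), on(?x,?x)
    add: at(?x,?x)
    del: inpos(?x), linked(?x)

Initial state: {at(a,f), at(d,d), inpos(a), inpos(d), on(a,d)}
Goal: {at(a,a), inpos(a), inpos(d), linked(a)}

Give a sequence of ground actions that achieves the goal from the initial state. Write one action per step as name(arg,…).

1. swap(f,a)  →  {at(d,d), inpos(a), inpos(d), linked(a), on(a,d), on(f,f)}
2. swap(d,d)  →  {inpos(a), inpos(d), linked(a), linked(d), on(a,d), on(d,d), on(f,f)}
3. free(a,d)  →  {at(a,a), inpos(a), inpos(d), linked(a), linked(d), on(d,d), on(f,f)}

swap(f,a); swap(d,d); free(a,d)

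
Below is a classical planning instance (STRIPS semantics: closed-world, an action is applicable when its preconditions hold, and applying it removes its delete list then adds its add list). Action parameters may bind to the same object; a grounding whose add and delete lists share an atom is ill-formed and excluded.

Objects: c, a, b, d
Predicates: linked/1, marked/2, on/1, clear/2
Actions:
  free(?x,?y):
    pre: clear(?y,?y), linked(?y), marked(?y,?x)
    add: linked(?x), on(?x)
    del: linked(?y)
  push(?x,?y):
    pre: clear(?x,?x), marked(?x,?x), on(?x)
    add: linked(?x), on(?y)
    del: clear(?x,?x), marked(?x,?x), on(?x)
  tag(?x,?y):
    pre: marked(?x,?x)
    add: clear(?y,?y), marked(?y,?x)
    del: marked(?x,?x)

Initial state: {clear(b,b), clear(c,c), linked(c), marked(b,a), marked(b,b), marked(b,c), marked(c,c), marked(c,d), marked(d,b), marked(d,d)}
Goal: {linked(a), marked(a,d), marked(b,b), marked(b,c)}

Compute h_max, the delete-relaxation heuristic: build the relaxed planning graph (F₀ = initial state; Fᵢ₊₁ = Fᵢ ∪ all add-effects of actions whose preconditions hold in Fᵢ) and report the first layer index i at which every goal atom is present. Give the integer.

3

F0 = init (10 atoms)
F1 = F0 ∪ {clear(a,a), clear(d,d), linked(d), marked(a,b), marked(a,c), marked(a,d), marked(b,d), marked(c,b), marked(d,c), on(d)}  (20 atoms)
F2 = F1 ∪ {linked(b), on(a), on(b), on(c)}  (24 atoms)
F3 = F2 ∪ {linked(a)}  (25 atoms)
goal ⊆ F3  ⇒  h_max = 3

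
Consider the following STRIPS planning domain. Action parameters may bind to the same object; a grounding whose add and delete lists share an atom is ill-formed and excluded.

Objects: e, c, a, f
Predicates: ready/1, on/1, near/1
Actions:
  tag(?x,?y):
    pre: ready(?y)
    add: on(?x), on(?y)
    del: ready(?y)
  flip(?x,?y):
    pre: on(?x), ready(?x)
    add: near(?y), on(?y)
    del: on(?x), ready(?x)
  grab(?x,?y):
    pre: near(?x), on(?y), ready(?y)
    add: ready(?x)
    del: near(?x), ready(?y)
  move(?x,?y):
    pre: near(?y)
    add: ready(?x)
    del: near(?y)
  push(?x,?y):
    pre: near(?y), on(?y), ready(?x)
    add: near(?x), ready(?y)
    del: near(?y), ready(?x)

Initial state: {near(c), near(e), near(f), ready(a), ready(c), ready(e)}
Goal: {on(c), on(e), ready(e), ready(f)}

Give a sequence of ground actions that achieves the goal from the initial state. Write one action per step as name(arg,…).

tag(e,c); move(f,e)

1. tag(e,c)  →  {near(c), near(e), near(f), on(c), on(e), ready(a), ready(e)}
2. move(f,e)  →  {near(c), near(f), on(c), on(e), ready(a), ready(e), ready(f)}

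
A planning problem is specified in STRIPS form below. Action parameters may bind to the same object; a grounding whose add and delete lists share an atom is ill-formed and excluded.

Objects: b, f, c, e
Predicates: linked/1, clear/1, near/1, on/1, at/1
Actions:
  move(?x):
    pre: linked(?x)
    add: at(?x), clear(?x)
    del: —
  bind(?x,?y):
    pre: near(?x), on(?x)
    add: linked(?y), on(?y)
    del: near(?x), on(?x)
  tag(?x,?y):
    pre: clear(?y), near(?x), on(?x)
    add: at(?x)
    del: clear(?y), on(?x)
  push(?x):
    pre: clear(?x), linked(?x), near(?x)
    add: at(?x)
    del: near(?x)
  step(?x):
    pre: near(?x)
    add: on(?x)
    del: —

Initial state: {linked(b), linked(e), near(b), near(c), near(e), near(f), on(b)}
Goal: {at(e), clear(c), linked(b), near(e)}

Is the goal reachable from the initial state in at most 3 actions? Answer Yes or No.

1. move(e)  →  {at(e), clear(e), linked(b), linked(e), near(b), near(c), near(e), near(f), on(b)}
2. bind(b,c)  →  {at(e), clear(e), linked(b), linked(c), linked(e), near(c), near(e), near(f), on(c)}
3. move(c)  →  {at(c), at(e), clear(c), clear(e), linked(b), linked(c), linked(e), near(c), near(e), near(f), on(c)}
optimal plan length = 3; 3 ≤ 3

Yes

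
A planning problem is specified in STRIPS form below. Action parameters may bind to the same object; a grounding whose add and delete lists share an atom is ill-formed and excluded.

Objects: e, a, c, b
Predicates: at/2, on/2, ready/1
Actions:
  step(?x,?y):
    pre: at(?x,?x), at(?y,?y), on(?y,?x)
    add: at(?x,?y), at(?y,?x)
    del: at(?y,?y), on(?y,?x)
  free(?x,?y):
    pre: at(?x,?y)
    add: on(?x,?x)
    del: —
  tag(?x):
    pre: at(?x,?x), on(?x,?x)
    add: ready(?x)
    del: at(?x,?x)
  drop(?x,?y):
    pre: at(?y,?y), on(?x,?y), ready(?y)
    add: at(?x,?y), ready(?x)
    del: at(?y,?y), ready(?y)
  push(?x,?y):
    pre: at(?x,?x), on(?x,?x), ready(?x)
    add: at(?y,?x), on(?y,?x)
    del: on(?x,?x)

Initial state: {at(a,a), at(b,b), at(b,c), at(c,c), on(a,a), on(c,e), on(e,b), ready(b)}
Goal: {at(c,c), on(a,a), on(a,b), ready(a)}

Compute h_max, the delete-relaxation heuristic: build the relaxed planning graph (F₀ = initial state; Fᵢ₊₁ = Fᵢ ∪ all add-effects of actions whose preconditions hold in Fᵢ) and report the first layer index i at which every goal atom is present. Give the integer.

2

F0 = init (8 atoms)
F1 = F0 ∪ {at(e,b), on(b,b), on(c,c), ready(a), ready(e)}  (13 atoms)
F2 = F1 ∪ {at(a,b), at(b,a), at(c,a), at(c,b), at(e,a), on(a,b), on(b,a), on(c,a), on(c,b), on(e,a), on(e,e), ready(c)}  (25 atoms)
goal ⊆ F2  ⇒  h_max = 2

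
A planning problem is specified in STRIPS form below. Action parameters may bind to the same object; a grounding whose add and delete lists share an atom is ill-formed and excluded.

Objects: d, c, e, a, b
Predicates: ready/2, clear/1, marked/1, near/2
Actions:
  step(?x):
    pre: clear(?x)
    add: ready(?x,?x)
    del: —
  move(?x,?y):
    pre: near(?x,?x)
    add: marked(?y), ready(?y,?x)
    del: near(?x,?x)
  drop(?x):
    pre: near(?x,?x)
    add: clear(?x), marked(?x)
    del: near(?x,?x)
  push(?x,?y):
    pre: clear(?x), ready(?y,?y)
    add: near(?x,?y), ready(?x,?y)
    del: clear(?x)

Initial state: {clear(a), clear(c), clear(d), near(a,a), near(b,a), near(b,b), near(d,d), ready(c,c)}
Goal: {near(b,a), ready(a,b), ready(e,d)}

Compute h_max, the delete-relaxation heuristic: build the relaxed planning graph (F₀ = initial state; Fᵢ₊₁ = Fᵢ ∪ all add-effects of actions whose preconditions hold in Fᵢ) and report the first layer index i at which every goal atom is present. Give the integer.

F0 = init (8 atoms)
F1 = F0 ∪ {clear(b), marked(a), marked(b), marked(c), marked(d), marked(e), near(a,c), near(c,c), near(d,c), ready(a,a), ready(a,b), ready(a,c), ready(a,d), ready(b,a), ready(b,b), ready(b,d), ready(c,a), ready(c,b), ready(c,d), ready(d,a), ready(d,b), ready(d,c), ready(d,d), ready(e,a), ready(e,b), ready(e,d)}  (34 atoms)
goal ⊆ F1  ⇒  h_max = 1

1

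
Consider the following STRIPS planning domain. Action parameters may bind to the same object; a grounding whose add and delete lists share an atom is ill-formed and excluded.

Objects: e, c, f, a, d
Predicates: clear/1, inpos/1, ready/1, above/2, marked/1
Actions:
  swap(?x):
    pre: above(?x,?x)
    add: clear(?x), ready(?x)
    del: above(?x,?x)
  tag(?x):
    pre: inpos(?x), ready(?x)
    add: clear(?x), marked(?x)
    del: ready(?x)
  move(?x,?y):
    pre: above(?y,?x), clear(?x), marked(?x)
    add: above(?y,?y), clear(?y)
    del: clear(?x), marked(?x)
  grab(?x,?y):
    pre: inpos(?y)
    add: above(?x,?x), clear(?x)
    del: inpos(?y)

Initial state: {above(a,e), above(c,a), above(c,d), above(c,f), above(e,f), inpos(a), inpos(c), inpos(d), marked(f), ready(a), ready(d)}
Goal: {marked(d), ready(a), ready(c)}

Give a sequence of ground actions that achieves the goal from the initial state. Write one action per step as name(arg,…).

tag(d); grab(c,c); swap(c)

1. tag(d)  →  {above(a,e), above(c,a), above(c,d), above(c,f), above(e,f), clear(d), inpos(a), inpos(c), inpos(d), marked(d), marked(f), ready(a)}
2. grab(c,c)  →  {above(a,e), above(c,a), above(c,c), above(c,d), above(c,f), above(e,f), clear(c), clear(d), inpos(a), inpos(d), marked(d), marked(f), ready(a)}
3. swap(c)  →  {above(a,e), above(c,a), above(c,d), above(c,f), above(e,f), clear(c), clear(d), inpos(a), inpos(d), marked(d), marked(f), ready(a), ready(c)}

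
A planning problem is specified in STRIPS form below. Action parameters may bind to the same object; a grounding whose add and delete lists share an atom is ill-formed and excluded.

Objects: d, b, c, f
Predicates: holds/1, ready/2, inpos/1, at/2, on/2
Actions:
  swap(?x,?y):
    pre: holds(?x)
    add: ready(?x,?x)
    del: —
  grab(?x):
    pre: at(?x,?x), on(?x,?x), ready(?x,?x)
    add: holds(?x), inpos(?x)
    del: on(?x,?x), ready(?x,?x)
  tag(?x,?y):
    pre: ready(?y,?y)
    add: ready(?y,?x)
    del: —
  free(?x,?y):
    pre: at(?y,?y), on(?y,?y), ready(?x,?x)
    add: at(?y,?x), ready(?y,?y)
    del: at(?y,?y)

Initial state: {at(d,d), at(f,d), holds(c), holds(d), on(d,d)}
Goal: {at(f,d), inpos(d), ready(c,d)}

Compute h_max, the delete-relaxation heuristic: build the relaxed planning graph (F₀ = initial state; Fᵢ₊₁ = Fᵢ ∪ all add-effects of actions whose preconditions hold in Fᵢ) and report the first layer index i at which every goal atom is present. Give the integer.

F0 = init (5 atoms)
F1 = F0 ∪ {ready(c,c), ready(d,d)}  (7 atoms)
F2 = F1 ∪ {at(d,c), inpos(d), ready(c,b), ready(c,d), ready(c,f), ready(d,b), ready(d,c), ready(d,f)}  (15 atoms)
goal ⊆ F2  ⇒  h_max = 2

2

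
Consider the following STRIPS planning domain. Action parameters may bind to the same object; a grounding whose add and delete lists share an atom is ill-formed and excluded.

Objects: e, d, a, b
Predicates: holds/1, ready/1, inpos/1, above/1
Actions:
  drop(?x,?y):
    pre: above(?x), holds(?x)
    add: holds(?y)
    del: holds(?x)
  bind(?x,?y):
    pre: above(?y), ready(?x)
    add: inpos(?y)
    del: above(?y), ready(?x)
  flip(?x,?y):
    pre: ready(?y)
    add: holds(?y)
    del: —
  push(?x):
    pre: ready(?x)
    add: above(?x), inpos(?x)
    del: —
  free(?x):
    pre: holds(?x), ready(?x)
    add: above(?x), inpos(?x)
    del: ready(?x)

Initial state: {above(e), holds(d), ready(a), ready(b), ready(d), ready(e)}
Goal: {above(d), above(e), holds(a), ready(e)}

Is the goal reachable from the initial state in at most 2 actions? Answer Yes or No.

Yes

1. flip(e,a)  →  {above(e), holds(a), holds(d), ready(a), ready(b), ready(d), ready(e)}
2. push(d)  →  {above(d), above(e), holds(a), holds(d), inpos(d), ready(a), ready(b), ready(d), ready(e)}
optimal plan length = 2; 2 ≤ 2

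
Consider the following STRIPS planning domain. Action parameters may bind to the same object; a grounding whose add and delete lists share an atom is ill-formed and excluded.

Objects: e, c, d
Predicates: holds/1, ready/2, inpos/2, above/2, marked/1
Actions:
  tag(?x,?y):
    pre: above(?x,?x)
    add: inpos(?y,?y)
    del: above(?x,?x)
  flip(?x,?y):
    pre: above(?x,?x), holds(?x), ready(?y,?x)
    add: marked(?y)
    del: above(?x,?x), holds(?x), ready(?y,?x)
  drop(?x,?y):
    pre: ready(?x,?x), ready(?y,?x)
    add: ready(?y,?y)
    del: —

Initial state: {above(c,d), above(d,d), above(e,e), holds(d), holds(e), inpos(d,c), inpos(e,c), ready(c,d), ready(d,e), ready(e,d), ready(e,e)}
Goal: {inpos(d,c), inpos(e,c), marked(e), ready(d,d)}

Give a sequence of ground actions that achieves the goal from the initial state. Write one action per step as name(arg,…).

flip(d,e); drop(e,d)

1. flip(d,e)  →  {above(c,d), above(e,e), holds(e), inpos(d,c), inpos(e,c), marked(e), ready(c,d), ready(d,e), ready(e,e)}
2. drop(e,d)  →  {above(c,d), above(e,e), holds(e), inpos(d,c), inpos(e,c), marked(e), ready(c,d), ready(d,d), ready(d,e), ready(e,e)}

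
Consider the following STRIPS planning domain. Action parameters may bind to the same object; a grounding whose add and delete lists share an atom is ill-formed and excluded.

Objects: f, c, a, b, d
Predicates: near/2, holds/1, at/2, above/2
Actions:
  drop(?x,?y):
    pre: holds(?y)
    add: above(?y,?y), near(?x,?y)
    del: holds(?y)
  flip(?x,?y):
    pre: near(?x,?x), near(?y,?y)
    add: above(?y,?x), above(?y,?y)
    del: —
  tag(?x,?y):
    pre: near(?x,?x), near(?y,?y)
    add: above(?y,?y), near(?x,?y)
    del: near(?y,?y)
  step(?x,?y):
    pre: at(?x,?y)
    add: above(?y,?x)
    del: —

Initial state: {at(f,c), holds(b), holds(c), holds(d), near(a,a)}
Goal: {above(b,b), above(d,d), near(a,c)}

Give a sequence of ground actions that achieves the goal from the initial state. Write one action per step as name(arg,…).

1. drop(f,b)  →  {above(b,b), at(f,c), holds(c), holds(d), near(a,a), near(f,b)}
2. drop(f,d)  →  {above(b,b), above(d,d), at(f,c), holds(c), near(a,a), near(f,b), near(f,d)}
3. drop(a,c)  →  {above(b,b), above(c,c), above(d,d), at(f,c), near(a,a), near(a,c), near(f,b), near(f,d)}

drop(f,b); drop(f,d); drop(a,c)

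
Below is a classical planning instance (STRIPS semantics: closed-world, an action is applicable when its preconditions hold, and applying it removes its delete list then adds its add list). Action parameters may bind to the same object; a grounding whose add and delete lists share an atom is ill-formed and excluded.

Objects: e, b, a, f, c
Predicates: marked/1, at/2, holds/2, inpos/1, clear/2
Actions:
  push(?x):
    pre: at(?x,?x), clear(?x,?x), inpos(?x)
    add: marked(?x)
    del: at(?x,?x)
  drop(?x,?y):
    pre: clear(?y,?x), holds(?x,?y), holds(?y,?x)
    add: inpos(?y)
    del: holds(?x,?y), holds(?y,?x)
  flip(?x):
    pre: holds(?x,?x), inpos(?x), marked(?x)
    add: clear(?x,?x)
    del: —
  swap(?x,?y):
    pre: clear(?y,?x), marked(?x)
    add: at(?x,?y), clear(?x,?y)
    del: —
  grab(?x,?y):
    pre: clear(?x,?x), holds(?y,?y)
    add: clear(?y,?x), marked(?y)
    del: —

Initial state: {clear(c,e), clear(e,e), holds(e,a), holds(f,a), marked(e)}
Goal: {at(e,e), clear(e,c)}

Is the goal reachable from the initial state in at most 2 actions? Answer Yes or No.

Yes

1. swap(e,e)  →  {at(e,e), clear(c,e), clear(e,e), holds(e,a), holds(f,a), marked(e)}
2. swap(e,c)  →  {at(e,c), at(e,e), clear(c,e), clear(e,c), clear(e,e), holds(e,a), holds(f,a), marked(e)}
optimal plan length = 2; 2 ≤ 2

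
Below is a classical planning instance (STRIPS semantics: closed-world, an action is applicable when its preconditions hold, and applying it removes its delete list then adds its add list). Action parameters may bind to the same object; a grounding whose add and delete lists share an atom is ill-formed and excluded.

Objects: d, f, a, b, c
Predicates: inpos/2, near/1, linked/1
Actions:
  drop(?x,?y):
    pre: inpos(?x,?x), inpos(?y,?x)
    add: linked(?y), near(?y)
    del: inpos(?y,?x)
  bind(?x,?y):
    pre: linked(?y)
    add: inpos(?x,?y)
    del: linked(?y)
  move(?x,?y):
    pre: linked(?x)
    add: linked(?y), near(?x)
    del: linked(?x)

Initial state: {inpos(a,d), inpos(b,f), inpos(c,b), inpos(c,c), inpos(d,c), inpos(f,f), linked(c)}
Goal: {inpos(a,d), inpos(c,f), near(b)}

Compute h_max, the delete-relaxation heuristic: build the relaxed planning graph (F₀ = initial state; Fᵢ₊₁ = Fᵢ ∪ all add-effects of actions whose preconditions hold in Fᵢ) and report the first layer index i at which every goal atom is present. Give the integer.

F0 = init (7 atoms)
F1 = F0 ∪ {inpos(a,c), inpos(b,c), inpos(f,c), linked(a), linked(b), linked(d), linked(f), near(b), near(c), near(d), near(f)}  (18 atoms)
F2 = F1 ∪ {inpos(a,a), inpos(a,b), inpos(a,f), inpos(b,a), inpos(b,b), inpos(b,d), inpos(c,a), inpos(c,d), inpos(c,f), inpos(d,a), inpos(d,b), inpos(d,d), inpos(d,f), inpos(f,a), inpos(f,b), inpos(f,d), near(a)}  (35 atoms)
goal ⊆ F2  ⇒  h_max = 2

2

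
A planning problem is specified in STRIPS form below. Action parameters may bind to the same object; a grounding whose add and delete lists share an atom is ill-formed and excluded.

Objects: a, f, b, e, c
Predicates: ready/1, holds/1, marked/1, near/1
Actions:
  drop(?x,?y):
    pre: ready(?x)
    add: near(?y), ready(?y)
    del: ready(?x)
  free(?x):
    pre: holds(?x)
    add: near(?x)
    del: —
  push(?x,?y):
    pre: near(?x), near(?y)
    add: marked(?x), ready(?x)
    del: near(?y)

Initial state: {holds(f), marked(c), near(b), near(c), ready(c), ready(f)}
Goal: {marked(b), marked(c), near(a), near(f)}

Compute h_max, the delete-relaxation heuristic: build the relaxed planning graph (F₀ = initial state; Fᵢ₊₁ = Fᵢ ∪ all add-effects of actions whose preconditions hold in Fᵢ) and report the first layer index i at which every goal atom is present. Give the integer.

1

F0 = init (6 atoms)
F1 = F0 ∪ {marked(b), near(a), near(e), near(f), ready(a), ready(b), ready(e)}  (13 atoms)
goal ⊆ F1  ⇒  h_max = 1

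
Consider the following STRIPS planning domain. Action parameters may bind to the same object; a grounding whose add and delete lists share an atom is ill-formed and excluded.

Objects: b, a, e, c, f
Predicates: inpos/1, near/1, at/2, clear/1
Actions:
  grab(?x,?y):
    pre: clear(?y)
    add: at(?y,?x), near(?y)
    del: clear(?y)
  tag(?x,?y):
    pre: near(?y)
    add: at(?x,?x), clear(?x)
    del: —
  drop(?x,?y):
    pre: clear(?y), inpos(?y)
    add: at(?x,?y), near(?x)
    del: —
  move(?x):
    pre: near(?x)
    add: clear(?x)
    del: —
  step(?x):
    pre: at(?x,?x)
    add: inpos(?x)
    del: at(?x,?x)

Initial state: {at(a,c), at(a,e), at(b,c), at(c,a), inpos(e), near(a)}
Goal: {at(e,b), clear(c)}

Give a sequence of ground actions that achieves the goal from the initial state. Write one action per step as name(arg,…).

tag(e,a); grab(b,e); tag(c,a)

1. tag(e,a)  →  {at(a,c), at(a,e), at(b,c), at(c,a), at(e,e), clear(e), inpos(e), near(a)}
2. grab(b,e)  →  {at(a,c), at(a,e), at(b,c), at(c,a), at(e,b), at(e,e), inpos(e), near(a), near(e)}
3. tag(c,a)  →  {at(a,c), at(a,e), at(b,c), at(c,a), at(c,c), at(e,b), at(e,e), clear(c), inpos(e), near(a), near(e)}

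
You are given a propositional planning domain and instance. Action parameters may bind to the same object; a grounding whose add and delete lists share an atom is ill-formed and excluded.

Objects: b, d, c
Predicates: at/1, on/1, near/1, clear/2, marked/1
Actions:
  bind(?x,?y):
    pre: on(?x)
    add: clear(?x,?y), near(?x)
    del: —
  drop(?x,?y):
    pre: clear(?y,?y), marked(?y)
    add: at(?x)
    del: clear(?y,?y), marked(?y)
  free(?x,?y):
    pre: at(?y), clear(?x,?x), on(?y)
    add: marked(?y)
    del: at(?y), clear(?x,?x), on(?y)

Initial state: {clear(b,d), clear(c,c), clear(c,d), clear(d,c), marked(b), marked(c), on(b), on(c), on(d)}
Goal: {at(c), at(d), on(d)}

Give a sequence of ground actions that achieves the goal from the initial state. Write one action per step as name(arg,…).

bind(b,b); drop(d,b); drop(c,c)

1. bind(b,b)  →  {clear(b,b), clear(b,d), clear(c,c), clear(c,d), clear(d,c), marked(b), marked(c), near(b), on(b), on(c), on(d)}
2. drop(d,b)  →  {at(d), clear(b,d), clear(c,c), clear(c,d), clear(d,c), marked(c), near(b), on(b), on(c), on(d)}
3. drop(c,c)  →  {at(c), at(d), clear(b,d), clear(c,d), clear(d,c), near(b), on(b), on(c), on(d)}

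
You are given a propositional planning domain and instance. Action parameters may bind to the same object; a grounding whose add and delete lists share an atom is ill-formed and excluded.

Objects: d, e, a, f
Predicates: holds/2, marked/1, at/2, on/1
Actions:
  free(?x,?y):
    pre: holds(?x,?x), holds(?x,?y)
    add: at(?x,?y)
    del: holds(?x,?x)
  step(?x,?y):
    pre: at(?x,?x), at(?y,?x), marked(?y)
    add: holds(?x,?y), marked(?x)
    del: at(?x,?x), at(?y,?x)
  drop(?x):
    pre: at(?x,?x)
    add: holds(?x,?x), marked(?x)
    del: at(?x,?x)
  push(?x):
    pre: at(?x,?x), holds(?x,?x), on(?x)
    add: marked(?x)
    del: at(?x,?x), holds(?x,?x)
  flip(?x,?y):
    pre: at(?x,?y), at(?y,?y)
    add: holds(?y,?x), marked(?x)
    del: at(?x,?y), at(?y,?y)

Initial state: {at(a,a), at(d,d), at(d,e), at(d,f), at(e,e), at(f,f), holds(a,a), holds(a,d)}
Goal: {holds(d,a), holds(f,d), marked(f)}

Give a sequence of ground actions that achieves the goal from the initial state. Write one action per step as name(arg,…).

1. free(a,d)  →  {at(a,a), at(a,d), at(d,d), at(d,e), at(d,f), at(e,e), at(f,f), holds(a,d)}
2. drop(a)  →  {at(a,d), at(d,d), at(d,e), at(d,f), at(e,e), at(f,f), holds(a,a), holds(a,d), marked(a)}
3. step(d,a)  →  {at(d,e), at(d,f), at(e,e), at(f,f), holds(a,a), holds(a,d), holds(d,a), marked(a), marked(d)}
4. step(f,d)  →  {at(d,e), at(e,e), holds(a,a), holds(a,d), holds(d,a), holds(f,d), marked(a), marked(d), marked(f)}

free(a,d); drop(a); step(d,a); step(f,d)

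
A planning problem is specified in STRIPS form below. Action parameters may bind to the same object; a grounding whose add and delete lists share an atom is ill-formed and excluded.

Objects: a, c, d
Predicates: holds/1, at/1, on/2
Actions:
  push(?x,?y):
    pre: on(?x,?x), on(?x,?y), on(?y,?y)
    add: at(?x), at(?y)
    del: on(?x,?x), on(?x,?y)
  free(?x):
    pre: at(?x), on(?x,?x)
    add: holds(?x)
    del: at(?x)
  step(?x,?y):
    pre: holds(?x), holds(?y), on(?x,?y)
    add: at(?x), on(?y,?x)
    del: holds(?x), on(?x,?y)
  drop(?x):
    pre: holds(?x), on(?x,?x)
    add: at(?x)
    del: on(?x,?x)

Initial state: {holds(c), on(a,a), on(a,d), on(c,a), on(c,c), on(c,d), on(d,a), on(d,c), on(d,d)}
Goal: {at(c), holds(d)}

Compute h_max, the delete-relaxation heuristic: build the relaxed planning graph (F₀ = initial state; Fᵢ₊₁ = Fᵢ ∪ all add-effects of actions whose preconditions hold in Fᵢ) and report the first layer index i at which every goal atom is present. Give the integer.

2

F0 = init (9 atoms)
F1 = F0 ∪ {at(a), at(c), at(d)}  (12 atoms)
F2 = F1 ∪ {holds(a), holds(d)}  (14 atoms)
goal ⊆ F2  ⇒  h_max = 2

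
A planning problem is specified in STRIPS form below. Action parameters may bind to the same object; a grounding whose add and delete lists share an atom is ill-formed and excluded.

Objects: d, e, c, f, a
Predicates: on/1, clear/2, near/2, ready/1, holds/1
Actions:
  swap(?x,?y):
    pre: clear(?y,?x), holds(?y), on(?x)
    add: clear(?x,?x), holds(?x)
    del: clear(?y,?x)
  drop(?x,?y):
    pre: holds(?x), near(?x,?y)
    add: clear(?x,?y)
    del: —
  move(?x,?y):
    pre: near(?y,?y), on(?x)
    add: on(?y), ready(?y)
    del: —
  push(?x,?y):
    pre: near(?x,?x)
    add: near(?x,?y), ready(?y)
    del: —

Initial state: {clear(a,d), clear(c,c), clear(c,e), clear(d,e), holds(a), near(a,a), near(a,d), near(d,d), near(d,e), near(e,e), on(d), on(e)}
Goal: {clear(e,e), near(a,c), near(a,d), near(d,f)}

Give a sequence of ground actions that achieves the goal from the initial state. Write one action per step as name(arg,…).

swap(d,a); swap(e,d); push(d,f); push(a,c)

1. swap(d,a)  →  {clear(c,c), clear(c,e), clear(d,d), clear(d,e), holds(a), holds(d), near(a,a), near(a,d), near(d,d), near(d,e), near(e,e), on(d), on(e)}
2. swap(e,d)  →  {clear(c,c), clear(c,e), clear(d,d), clear(e,e), holds(a), holds(d), holds(e), near(a,a), near(a,d), near(d,d), near(d,e), near(e,e), on(d), on(e)}
3. push(d,f)  →  {clear(c,c), clear(c,e), clear(d,d), clear(e,e), holds(a), holds(d), holds(e), near(a,a), near(a,d), near(d,d), near(d,e), near(d,f), near(e,e), on(d), on(e), ready(f)}
4. push(a,c)  →  {clear(c,c), clear(c,e), clear(d,d), clear(e,e), holds(a), holds(d), holds(e), near(a,a), near(a,c), near(a,d), near(d,d), near(d,e), near(d,f), near(e,e), on(d), on(e), ready(c), ready(f)}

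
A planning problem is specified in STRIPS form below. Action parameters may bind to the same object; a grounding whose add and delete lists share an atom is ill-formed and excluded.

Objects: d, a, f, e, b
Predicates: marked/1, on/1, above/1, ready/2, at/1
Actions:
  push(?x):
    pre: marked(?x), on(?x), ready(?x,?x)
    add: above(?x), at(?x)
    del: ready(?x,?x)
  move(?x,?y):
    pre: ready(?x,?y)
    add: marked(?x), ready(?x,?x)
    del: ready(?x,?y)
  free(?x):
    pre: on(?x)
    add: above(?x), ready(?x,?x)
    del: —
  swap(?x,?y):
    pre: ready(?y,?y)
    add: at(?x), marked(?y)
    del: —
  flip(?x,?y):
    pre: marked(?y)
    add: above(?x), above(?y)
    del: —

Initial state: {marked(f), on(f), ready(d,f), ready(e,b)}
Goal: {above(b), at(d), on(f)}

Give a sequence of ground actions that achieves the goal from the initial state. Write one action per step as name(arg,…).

move(d,f); swap(d,d); flip(b,d)

1. move(d,f)  →  {marked(d), marked(f), on(f), ready(d,d), ready(e,b)}
2. swap(d,d)  →  {at(d), marked(d), marked(f), on(f), ready(d,d), ready(e,b)}
3. flip(b,d)  →  {above(b), above(d), at(d), marked(d), marked(f), on(f), ready(d,d), ready(e,b)}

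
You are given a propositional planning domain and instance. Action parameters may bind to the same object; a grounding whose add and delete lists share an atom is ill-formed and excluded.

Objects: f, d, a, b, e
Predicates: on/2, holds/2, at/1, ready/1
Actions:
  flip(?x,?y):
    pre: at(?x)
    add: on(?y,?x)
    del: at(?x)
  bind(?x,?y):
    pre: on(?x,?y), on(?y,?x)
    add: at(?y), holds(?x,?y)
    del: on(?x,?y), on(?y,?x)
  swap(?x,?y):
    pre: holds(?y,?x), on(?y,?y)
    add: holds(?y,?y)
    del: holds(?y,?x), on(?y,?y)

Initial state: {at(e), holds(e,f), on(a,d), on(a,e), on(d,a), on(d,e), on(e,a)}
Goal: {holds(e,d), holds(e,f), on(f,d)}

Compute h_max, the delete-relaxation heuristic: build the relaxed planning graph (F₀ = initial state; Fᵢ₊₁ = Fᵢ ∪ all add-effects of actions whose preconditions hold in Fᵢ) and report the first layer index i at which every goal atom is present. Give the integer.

F0 = init (7 atoms)
F1 = F0 ∪ {at(a), at(d), holds(a,d), holds(a,e), holds(d,a), holds(e,a), on(b,e), on(e,e), on(f,e)}  (16 atoms)
F2 = F1 ∪ {holds(e,e), on(a,a), on(b,a), on(b,d), on(d,d), on(e,d), on(f,a), on(f,d)}  (24 atoms)
F3 = F2 ∪ {holds(a,a), holds(d,d), holds(d,e), holds(e,d)}  (28 atoms)
goal ⊆ F3  ⇒  h_max = 3

3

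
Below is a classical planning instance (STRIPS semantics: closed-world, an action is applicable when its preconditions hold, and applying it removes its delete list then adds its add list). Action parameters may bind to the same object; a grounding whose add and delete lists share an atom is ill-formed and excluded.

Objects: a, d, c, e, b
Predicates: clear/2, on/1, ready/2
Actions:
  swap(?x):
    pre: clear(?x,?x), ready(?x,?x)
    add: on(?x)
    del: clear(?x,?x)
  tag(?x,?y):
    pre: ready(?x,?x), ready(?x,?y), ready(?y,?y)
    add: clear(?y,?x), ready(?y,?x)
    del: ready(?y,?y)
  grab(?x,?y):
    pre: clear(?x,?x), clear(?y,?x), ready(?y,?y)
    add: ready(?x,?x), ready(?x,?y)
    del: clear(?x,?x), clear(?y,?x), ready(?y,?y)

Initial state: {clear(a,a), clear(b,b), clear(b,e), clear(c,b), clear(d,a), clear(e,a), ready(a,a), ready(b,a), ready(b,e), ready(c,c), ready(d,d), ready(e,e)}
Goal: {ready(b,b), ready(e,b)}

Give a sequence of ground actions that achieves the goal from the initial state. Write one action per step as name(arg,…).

1. grab(b,c)  →  {clear(a,a), clear(b,e), clear(d,a), clear(e,a), ready(a,a), ready(b,a), ready(b,b), ready(b,c), ready(b,e), ready(d,d), ready(e,e)}
2. tag(b,e)  →  {clear(a,a), clear(b,e), clear(d,a), clear(e,a), clear(e,b), ready(a,a), ready(b,a), ready(b,b), ready(b,c), ready(b,e), ready(d,d), ready(e,b)}

grab(b,c); tag(b,e)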